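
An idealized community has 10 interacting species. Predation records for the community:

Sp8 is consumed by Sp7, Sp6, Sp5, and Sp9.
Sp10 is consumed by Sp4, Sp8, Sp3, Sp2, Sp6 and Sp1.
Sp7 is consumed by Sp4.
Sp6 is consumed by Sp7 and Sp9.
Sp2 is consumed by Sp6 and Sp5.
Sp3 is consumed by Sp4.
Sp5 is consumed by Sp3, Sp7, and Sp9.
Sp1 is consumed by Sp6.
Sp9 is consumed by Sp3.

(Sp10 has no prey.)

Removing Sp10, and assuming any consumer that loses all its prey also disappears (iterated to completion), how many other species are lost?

9

Remove Sp10.
Round 1: Sp1 (all prey gone), Sp2 (all prey gone), Sp8 (all prey gone) → extinct.
Round 2: Sp6 (all prey gone), Sp5 (all prey gone) → extinct.
Round 3: Sp9 (all prey gone), Sp7 (all prey gone) → extinct.
Round 4: Sp3 (all prey gone) → extinct.
Round 5: Sp4 (all prey gone) → extinct.
No further losses. Total secondary extinctions: 9.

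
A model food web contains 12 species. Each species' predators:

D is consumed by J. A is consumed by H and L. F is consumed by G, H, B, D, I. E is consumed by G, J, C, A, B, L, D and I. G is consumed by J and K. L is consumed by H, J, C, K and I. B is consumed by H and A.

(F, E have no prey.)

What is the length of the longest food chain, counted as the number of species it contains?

5 species

One longest chain: F → B → A → L → I.
It has 5 species and 4 links.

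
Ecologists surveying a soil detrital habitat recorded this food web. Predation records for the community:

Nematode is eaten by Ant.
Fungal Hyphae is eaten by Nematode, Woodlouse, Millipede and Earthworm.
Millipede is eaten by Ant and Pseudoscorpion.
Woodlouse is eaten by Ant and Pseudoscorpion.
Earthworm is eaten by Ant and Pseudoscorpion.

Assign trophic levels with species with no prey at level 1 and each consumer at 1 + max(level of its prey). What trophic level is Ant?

Fungal Hyphae has no prey (basal) → level 1.
Millipede eats Fungal Hyphae → level 2.
Ant eats Millipede (level 2); other prey at levels: Nematode 2, Earthworm 2, Woodlouse 2 → level 3.

Trophic level 3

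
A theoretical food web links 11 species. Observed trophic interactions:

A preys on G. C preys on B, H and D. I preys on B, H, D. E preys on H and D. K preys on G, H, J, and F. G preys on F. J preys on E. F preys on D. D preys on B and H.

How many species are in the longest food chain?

One longest chain: H → D → F → G → K.
It has 5 species and 4 links.

5 species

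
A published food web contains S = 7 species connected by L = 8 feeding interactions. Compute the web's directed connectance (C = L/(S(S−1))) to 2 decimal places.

The web has S = 7 species and L = 8 feeding links.
C = L / (S(S−1)) = 8 / 42 = 0.1905 ≈ 0.19.

C = 0.19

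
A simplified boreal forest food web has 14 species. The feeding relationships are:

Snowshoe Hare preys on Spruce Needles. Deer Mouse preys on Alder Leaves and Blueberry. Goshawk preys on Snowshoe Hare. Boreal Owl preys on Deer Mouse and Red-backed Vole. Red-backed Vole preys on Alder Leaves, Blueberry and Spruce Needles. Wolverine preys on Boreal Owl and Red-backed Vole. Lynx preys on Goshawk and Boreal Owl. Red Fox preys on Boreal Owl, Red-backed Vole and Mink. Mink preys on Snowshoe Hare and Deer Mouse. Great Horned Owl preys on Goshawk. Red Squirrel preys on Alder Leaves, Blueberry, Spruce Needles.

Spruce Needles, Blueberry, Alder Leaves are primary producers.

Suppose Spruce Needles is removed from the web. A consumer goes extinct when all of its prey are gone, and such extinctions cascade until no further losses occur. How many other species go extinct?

3

Remove Spruce Needles.
Round 1: Snowshoe Hare (all prey gone) → extinct.
Round 2: Goshawk (all prey gone) → extinct.
Round 3: Great Horned Owl (all prey gone) → extinct.
No further losses. Total secondary extinctions: 3.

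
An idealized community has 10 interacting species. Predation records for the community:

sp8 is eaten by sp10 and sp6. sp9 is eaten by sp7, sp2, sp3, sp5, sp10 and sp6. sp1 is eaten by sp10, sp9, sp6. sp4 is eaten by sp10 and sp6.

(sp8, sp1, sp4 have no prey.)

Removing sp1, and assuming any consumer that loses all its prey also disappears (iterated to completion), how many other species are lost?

Remove sp1.
Round 1: sp9 (all prey gone) → extinct.
Round 2: sp2 (all prey gone), sp5 (all prey gone), sp3 (all prey gone), sp7 (all prey gone) → extinct.
No further losses. Total secondary extinctions: 5.

5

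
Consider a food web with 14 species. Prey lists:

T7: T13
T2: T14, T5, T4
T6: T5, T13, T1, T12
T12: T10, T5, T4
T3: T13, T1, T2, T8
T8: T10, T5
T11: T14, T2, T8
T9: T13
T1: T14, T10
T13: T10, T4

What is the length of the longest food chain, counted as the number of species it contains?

One longest chain: T10 → T8 → T11.
It has 3 species and 2 links.

3 species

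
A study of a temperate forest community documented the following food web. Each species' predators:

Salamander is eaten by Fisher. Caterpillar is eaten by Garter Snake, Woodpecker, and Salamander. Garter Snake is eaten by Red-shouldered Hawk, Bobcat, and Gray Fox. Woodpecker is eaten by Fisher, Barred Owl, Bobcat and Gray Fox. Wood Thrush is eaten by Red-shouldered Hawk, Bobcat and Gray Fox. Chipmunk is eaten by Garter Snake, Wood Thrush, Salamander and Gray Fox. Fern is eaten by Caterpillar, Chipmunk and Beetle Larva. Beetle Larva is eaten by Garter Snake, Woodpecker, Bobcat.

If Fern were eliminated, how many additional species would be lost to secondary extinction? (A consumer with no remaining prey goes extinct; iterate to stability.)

12

Remove Fern.
Round 1: Chipmunk (all prey gone), Beetle Larva (all prey gone), Caterpillar (all prey gone) → extinct.
Round 2: Garter Snake (all prey gone), Woodpecker (all prey gone), Salamander (all prey gone), Wood Thrush (all prey gone) → extinct.
Round 3: Barred Owl (all prey gone), Red-shouldered Hawk (all prey gone), Gray Fox (all prey gone), Bobcat (all prey gone), Fisher (all prey gone) → extinct.
No further losses. Total secondary extinctions: 12.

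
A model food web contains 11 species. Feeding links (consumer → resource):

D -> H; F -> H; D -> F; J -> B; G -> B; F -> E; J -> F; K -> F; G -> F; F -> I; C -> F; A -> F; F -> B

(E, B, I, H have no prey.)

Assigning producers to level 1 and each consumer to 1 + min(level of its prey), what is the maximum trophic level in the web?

Producers (level 1): E, B, I, H.
Following each consumer down to its lowest-level prey: E → F → K (levels 1 through 3).
All prey of K (F 2) are at level 2 or above, so K is at level 1 + 2 = 3.
Every consumer has at least one prey at level 2 or below, so none exceeds level 3.

3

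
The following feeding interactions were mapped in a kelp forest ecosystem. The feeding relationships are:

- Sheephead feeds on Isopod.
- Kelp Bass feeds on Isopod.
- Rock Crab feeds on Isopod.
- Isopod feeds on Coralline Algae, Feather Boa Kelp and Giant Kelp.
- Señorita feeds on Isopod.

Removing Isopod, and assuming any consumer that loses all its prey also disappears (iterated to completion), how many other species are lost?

4

Remove Isopod.
Round 1: Sheephead (all prey gone), Rock Crab (all prey gone), Señorita (all prey gone), Kelp Bass (all prey gone) → extinct.
No further losses. Total secondary extinctions: 4.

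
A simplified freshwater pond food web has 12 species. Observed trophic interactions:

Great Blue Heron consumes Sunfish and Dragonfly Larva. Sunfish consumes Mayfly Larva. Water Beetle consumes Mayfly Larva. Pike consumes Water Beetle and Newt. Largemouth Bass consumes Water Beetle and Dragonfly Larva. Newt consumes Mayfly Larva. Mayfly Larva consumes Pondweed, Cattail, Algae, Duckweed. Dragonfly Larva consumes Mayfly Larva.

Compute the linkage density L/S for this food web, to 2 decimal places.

L/S = 1.17

There are L = 14 links among S = 12 species.
L/S = 14/12 = 1.1667 ≈ 1.17.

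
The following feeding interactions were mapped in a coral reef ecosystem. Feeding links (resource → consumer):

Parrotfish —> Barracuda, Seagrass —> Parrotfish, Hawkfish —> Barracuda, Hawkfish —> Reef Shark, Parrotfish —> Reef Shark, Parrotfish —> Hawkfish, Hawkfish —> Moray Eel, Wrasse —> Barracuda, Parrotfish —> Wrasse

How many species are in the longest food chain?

One longest chain: Seagrass → Parrotfish → Wrasse → Barracuda.
It has 4 species and 3 links.

4 species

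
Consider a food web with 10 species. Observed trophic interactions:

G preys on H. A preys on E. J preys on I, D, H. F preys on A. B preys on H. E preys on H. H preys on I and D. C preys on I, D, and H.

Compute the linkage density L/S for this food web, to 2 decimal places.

L/S = 1.30

There are L = 13 links among S = 10 species.
L/S = 13/10 = 1.3000 ≈ 1.30.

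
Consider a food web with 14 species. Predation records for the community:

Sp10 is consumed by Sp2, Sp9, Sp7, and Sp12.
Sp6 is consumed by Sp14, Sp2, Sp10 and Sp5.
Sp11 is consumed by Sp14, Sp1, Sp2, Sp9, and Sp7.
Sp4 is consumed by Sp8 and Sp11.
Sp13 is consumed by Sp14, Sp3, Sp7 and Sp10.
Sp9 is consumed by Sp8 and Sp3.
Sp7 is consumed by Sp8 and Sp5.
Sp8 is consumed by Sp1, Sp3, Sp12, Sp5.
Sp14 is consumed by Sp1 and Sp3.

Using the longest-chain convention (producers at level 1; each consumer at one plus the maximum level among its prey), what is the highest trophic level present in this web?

5

Producers (level 1): Sp4, Sp13, Sp6.
Sp4 → Sp11 → Sp7 → Sp8 → Sp3 gives Sp3 level 5.
No species has a prey at level 5, so no species reaches level 6.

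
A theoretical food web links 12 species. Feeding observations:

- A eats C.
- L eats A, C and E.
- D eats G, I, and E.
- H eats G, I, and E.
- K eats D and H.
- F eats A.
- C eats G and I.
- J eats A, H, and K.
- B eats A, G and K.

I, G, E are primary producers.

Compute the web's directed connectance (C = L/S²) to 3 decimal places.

The web has S = 12 species and L = 21 feeding links.
C = L / S² = 21 / 144 = 0.1458 ≈ 0.146.

C = 0.146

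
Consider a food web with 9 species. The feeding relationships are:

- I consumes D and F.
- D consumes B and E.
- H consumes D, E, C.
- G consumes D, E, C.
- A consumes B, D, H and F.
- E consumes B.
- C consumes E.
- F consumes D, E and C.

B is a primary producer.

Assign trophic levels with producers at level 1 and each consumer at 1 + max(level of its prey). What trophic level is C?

Trophic level 3

B is a producer → level 1.
E eats B → level 2.
C eats E → level 3.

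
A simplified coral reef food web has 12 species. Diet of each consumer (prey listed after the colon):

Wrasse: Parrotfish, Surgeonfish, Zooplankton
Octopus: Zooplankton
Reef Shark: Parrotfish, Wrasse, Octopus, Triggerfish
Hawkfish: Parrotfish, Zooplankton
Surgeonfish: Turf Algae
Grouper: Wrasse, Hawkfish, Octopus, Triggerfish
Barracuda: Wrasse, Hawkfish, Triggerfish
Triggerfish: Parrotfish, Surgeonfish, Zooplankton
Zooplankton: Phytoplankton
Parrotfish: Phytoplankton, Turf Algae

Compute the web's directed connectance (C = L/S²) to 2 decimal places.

The web has S = 12 species and L = 24 feeding links.
C = L / S² = 24 / 144 = 0.1667 ≈ 0.17.

C = 0.17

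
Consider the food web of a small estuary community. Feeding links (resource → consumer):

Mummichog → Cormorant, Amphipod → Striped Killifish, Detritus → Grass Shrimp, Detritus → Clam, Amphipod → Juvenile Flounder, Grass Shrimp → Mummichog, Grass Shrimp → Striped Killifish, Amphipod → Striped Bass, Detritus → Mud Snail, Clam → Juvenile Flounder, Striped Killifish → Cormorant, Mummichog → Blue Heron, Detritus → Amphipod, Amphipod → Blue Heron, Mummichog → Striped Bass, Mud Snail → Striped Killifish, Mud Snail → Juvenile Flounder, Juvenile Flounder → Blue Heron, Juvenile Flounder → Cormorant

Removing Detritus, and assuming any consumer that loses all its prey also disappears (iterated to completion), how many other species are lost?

Remove Detritus.
Round 1: Mud Snail (all prey gone), Grass Shrimp (all prey gone), Clam (all prey gone), Amphipod (all prey gone) → extinct.
Round 2: Striped Killifish (all prey gone), Mummichog (all prey gone), Juvenile Flounder (all prey gone) → extinct.
Round 3: Cormorant (all prey gone), Blue Heron (all prey gone), Striped Bass (all prey gone) → extinct.
No further losses. Total secondary extinctions: 10.

10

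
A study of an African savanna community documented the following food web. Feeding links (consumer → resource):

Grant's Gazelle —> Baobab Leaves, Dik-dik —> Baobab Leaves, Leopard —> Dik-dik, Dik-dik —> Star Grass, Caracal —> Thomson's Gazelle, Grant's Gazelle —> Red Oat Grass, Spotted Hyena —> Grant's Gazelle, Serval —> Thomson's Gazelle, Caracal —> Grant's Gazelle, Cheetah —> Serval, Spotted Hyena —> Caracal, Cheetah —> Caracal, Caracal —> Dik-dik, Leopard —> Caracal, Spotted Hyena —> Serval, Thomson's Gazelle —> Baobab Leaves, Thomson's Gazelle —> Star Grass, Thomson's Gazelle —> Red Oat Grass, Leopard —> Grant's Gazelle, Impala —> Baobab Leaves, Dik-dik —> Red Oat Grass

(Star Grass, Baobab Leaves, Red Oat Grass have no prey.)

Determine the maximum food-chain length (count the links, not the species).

3 links

One longest chain: Baobab Leaves → Grant's Gazelle → Caracal → Leopard.
It has 4 species and 3 links.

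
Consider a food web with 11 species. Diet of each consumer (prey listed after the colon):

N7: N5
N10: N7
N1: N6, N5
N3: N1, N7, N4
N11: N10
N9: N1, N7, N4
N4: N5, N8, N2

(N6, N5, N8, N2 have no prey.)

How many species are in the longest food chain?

4 species

One longest chain: N5 → N7 → N10 → N11.
It has 4 species and 3 links.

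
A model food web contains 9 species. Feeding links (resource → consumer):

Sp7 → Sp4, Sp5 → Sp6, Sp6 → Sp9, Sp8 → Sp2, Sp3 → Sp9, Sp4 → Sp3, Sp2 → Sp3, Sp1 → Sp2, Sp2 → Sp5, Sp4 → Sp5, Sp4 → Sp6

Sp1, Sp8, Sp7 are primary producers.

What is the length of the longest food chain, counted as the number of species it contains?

One longest chain: Sp1 → Sp2 → Sp5 → Sp6 → Sp9.
It has 5 species and 4 links.

5 species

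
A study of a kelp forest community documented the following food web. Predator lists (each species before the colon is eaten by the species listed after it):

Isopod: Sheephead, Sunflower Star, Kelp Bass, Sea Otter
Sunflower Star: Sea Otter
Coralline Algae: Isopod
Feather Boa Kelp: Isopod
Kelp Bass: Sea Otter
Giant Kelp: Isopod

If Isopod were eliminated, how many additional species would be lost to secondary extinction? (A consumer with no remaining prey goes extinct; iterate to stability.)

Remove Isopod.
Round 1: Sheephead (all prey gone), Sunflower Star (all prey gone), Kelp Bass (all prey gone) → extinct.
Round 2: Sea Otter (all prey gone) → extinct.
No further losses. Total secondary extinctions: 4.

4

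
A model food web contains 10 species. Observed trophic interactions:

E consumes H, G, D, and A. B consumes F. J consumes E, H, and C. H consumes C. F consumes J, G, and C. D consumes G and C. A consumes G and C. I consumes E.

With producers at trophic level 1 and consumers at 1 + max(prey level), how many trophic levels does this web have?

6

Producers (level 1): C, G.
C → A → E → J → F → B gives B level 6.
No species has a prey at level 6, so no species reaches level 7.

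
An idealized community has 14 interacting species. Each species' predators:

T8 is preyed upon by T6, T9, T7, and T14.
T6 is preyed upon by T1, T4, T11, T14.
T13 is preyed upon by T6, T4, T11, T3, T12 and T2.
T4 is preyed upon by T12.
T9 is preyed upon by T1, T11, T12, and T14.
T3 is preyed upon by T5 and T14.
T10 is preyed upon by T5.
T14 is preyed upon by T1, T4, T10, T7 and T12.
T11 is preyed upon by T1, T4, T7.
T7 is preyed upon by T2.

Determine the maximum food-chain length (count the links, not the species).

4 links

One longest chain: T8 → T9 → T11 → T7 → T2.
It has 5 species and 4 links.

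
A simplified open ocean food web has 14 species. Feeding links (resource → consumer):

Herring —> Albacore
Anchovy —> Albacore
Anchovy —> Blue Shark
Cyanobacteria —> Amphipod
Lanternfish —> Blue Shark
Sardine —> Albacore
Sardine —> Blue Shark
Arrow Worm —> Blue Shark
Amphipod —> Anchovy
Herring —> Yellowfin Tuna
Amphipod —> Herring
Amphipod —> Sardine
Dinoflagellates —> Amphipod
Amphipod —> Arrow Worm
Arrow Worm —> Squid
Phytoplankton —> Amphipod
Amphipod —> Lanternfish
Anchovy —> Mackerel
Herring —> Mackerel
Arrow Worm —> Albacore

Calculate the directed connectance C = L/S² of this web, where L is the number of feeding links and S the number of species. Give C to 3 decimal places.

The web has S = 14 species and L = 20 feeding links.
C = L / S² = 20 / 196 = 0.1020 ≈ 0.102.

C = 0.102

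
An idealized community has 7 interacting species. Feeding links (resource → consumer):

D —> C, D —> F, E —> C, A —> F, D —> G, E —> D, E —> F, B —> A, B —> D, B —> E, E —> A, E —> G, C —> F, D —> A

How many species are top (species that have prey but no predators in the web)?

2

Top species (has prey, but nothing eats it): G, F.
Count: 2.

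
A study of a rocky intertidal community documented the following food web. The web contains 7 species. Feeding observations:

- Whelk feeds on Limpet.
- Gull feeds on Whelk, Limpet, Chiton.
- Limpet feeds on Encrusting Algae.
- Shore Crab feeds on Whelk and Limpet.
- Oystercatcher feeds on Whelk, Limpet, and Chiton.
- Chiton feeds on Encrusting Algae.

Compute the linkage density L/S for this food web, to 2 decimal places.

There are L = 11 links among S = 7 species.
L/S = 11/7 = 1.5714 ≈ 1.57.

L/S = 1.57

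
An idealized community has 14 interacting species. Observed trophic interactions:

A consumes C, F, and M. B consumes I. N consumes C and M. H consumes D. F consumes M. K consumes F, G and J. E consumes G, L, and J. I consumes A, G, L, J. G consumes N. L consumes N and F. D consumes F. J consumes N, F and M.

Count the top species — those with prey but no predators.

4

Top species (has prey, but nothing eats it): H, K, E, B.
Count: 4.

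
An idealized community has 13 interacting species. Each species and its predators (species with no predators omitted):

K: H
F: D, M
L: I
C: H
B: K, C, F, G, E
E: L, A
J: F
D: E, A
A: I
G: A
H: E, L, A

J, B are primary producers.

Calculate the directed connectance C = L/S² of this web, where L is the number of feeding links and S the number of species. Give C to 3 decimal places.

C = 0.118

The web has S = 13 species and L = 20 feeding links.
C = L / S² = 20 / 169 = 0.1183 ≈ 0.118.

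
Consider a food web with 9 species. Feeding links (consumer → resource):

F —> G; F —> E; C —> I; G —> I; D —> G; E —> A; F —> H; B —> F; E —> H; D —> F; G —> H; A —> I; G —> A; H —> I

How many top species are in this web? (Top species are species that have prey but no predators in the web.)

Top species (has prey, but nothing eats it): C, B, D.
Count: 3.

3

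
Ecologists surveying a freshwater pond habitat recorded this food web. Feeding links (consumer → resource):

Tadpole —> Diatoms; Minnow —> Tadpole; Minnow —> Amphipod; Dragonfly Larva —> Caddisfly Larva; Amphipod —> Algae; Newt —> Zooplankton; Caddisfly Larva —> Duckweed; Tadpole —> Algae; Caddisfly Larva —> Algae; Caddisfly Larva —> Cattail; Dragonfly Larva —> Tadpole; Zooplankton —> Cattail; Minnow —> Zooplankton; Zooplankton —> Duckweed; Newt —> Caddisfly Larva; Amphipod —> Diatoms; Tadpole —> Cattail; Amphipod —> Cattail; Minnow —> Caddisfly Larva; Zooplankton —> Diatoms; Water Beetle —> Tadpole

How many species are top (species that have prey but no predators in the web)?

Top species (has prey, but nothing eats it): Minnow, Water Beetle, Dragonfly Larva, Newt.
Count: 4.

4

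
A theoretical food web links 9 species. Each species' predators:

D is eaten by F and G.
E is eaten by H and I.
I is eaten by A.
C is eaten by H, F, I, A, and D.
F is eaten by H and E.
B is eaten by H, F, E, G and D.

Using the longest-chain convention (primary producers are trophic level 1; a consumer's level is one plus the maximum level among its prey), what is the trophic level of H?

Trophic level 5

B is a producer → level 1.
D eats B (level 1); other prey at levels: C 1 → level 2.
F eats D (level 2); other prey at levels: B 1, C 1 → level 3.
E eats F (level 3); other prey at levels: B 1 → level 4.
H eats E (level 4); other prey at levels: B 1, C 1, F 3 → level 5.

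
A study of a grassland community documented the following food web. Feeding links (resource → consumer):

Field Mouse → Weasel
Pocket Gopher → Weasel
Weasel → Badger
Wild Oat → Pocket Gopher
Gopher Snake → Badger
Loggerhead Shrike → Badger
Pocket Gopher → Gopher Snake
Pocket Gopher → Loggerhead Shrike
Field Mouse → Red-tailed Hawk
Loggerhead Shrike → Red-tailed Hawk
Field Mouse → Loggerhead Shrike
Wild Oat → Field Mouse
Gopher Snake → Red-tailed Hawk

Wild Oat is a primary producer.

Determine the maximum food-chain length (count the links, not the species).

3 links

One longest chain: Wild Oat → Field Mouse → Weasel → Badger.
It has 4 species and 3 links.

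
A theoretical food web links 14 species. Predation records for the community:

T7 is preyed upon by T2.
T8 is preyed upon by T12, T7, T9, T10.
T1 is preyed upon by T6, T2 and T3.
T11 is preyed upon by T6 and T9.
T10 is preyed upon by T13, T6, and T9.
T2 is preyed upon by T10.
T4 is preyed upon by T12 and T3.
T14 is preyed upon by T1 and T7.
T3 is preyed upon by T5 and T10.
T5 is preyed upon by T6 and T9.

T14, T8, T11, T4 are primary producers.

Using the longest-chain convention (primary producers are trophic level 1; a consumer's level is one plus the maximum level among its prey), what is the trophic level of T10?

Trophic level 4

T14 is a producer → level 1.
T1 eats T14 → level 2.
T2 eats T1 (level 2); other prey at levels: T7 2 → level 3.
T10 eats T2 (level 3); other prey at levels: T8 1, T3 3 → level 4.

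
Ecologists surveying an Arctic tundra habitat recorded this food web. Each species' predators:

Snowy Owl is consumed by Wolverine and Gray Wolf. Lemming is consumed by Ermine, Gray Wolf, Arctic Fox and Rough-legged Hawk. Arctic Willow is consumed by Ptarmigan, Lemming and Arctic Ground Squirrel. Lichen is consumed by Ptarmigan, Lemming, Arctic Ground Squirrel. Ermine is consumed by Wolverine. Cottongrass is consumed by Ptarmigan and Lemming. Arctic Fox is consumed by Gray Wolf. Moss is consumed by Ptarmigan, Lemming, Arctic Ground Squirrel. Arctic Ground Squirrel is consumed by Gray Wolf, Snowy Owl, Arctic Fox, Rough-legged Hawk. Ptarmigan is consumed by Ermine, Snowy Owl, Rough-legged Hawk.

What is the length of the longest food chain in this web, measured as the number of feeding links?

One longest chain: Lichen → Ptarmigan → Snowy Owl → Gray Wolf.
It has 4 species and 3 links.

3 links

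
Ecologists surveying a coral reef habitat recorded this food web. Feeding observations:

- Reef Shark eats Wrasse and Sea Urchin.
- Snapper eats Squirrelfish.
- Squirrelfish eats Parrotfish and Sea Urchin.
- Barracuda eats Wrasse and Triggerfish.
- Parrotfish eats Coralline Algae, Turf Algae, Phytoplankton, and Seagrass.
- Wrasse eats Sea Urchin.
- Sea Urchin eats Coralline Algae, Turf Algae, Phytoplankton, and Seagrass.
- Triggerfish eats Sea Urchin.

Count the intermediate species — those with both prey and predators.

5

Intermediate species (has both prey and predators): Sea Urchin, Parrotfish, Triggerfish, Wrasse, Squirrelfish.
Count: 5.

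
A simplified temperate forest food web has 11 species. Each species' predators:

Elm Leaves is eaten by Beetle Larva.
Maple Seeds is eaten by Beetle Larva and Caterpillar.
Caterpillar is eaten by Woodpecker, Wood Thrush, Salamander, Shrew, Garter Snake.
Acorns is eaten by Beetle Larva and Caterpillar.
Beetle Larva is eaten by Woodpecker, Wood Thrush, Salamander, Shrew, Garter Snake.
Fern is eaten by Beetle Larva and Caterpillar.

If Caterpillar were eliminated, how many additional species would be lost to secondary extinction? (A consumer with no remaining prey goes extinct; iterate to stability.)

Remove Caterpillar.
Every predator of it retains at least one other prey: Woodpecker still has Beetle Larva; Shrew still has Beetle Larva; Wood Thrush still has Beetle Larva; Salamander still has Beetle Larva; Garter Snake still has Beetle Larva.
No consumer loses all prey, so no secondary extinctions occur.

0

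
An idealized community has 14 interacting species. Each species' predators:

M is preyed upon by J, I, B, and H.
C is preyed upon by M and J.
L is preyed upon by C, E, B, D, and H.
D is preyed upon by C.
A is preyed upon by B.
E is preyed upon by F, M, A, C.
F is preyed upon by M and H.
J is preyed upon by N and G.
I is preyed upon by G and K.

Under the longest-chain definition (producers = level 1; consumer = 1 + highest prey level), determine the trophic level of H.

L is a producer → level 1.
E eats L → level 2.
C eats E (level 2); other prey at levels: L 1, D 2 → level 3.
M eats C (level 3); other prey at levels: E 2, F 3 → level 4.
H eats M (level 4); other prey at levels: L 1, F 3 → level 5.

Trophic level 5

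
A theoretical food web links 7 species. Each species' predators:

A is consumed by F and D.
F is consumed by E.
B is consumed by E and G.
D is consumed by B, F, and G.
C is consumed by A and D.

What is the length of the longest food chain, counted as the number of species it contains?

One longest chain: C → A → D → B → G.
It has 5 species and 4 links.

5 species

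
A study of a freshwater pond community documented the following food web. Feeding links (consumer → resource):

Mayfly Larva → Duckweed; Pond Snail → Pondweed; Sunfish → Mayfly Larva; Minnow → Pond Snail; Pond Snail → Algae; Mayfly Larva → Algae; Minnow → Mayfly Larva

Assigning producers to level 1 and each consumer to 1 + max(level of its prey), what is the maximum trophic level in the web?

3

Producers (level 1): Pondweed, Duckweed, Algae.
Duckweed → Mayfly Larva → Sunfish gives Sunfish level 3.
No species has a prey at level 3, so no species reaches level 4.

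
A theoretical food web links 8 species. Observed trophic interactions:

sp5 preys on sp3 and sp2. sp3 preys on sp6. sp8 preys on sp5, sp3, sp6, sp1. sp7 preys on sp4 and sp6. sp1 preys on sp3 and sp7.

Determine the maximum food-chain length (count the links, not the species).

3 links

One longest chain: sp4 → sp7 → sp1 → sp8.
It has 4 species and 3 links.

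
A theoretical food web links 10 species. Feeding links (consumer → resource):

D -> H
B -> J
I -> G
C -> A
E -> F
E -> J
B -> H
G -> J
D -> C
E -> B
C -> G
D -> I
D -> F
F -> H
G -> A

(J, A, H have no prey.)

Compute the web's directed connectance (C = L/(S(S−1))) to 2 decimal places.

The web has S = 10 species and L = 15 feeding links.
C = L / (S(S−1)) = 15 / 90 = 0.1667 ≈ 0.17.

C = 0.17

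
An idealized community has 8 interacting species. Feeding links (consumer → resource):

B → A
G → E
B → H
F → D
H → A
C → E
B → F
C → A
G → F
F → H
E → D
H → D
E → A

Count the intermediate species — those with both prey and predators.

Intermediate species (has both prey and predators): H, E, F.
Count: 3.

3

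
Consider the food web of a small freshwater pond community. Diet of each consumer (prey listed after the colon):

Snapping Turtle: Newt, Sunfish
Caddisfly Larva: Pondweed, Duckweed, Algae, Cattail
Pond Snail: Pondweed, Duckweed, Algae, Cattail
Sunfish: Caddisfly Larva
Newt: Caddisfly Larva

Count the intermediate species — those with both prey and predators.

3

Intermediate species (has both prey and predators): Caddisfly Larva, Newt, Sunfish.
Count: 3.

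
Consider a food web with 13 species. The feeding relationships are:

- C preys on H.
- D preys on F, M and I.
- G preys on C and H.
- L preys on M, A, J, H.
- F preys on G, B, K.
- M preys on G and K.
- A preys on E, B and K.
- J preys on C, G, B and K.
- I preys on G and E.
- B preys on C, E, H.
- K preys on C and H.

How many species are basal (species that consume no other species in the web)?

2

Basal species (no prey listed): H, E.
Count: 2.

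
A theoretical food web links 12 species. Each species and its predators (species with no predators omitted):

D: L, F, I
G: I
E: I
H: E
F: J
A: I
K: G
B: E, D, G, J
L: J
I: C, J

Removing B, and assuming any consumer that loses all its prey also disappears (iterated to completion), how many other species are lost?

Remove B.
Round 1: D (all prey gone) → extinct.
Round 2: L (all prey gone), F (all prey gone) → extinct.
No further losses. Total secondary extinctions: 3.

3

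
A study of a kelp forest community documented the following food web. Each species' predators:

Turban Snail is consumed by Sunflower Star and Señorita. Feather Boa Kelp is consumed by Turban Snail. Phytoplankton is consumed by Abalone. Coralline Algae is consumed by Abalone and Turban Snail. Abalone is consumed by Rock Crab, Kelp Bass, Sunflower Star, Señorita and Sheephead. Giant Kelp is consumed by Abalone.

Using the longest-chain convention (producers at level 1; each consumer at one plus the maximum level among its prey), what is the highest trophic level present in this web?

3

Producers (level 1): Phytoplankton, Giant Kelp, Feather Boa Kelp, Coralline Algae.
Feather Boa Kelp → Turban Snail → Sunflower Star gives Sunflower Star level 3.
No species has a prey at level 3, so no species reaches level 4.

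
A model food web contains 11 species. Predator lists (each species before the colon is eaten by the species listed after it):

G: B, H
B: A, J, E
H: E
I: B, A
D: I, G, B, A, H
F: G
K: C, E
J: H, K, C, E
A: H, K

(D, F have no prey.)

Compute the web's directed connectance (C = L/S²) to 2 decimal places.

C = 0.18

The web has S = 11 species and L = 22 feeding links.
C = L / S² = 22 / 121 = 0.1818 ≈ 0.18.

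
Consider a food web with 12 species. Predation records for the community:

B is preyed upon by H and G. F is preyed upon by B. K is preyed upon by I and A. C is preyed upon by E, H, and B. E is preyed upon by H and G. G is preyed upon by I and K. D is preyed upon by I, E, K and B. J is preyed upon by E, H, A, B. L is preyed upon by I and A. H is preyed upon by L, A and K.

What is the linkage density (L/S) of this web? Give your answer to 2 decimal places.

There are L = 25 links among S = 12 species.
L/S = 25/12 = 2.0833 ≈ 2.08.

L/S = 2.08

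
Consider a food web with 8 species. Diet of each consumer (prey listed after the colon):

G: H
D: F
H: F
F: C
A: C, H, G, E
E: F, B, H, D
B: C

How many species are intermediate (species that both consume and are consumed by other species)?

6

Intermediate species (has both prey and predators): F, B, H, D, G, E.
Count: 6.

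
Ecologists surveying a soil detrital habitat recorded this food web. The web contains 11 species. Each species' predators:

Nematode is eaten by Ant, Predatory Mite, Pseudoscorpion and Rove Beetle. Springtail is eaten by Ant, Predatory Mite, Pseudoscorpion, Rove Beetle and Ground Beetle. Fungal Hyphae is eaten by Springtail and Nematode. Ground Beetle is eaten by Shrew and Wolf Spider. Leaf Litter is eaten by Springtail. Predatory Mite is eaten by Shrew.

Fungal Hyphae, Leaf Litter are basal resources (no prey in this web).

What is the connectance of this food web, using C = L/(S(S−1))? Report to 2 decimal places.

The web has S = 11 species and L = 15 feeding links.
C = L / (S(S−1)) = 15 / 110 = 0.1364 ≈ 0.14.

C = 0.14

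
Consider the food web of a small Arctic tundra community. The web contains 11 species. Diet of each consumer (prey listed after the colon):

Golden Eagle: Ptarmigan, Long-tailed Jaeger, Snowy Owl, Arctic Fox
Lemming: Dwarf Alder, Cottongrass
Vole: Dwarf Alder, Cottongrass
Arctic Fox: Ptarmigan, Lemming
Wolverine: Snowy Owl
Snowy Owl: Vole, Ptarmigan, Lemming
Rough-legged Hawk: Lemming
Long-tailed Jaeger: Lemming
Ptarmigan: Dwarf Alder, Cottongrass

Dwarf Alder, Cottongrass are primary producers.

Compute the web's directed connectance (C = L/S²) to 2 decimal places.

C = 0.15

The web has S = 11 species and L = 18 feeding links.
C = L / S² = 18 / 121 = 0.1488 ≈ 0.15.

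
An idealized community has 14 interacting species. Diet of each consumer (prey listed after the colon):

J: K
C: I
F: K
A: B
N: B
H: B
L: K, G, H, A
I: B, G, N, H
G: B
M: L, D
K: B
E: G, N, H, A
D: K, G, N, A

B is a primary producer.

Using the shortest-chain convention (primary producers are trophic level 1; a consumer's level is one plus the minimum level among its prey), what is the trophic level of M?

B is a producer → level 1.
K eats B → level 2.
D eats K → level 3.
M eats D → level 4.
No prey of M is below level 3, so 4 is the minimum.

Trophic level 4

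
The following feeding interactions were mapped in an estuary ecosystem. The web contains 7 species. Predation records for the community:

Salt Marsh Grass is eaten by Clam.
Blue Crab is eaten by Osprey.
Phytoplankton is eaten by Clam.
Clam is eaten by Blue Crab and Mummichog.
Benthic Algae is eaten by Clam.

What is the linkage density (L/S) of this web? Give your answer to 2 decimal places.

L/S = 0.86

There are L = 6 links among S = 7 species.
L/S = 6/7 = 0.8571 ≈ 0.86.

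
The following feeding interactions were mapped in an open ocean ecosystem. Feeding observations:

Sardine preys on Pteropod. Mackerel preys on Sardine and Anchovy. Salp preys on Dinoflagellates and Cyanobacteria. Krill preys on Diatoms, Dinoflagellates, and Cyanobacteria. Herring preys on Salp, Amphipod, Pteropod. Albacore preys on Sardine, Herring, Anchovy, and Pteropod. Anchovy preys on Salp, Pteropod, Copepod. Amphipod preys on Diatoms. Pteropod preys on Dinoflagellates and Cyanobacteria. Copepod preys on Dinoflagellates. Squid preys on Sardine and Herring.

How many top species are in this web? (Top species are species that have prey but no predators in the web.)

Top species (has prey, but nothing eats it): Krill, Albacore, Squid, Mackerel.
Count: 4.

4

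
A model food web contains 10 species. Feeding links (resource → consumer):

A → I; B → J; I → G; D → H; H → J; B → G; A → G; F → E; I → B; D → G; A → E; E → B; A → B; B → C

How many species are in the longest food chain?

4 species

One longest chain: F → E → B → G.
It has 4 species and 3 links.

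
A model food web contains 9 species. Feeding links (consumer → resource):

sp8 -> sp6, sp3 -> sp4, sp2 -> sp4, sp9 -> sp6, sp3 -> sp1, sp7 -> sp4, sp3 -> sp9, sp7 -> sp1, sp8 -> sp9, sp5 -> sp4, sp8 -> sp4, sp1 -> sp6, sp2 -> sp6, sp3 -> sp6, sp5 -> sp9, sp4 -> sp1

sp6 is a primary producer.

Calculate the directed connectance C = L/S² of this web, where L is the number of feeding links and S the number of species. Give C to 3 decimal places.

The web has S = 9 species and L = 16 feeding links.
C = L / S² = 16 / 81 = 0.1975 ≈ 0.198.

C = 0.198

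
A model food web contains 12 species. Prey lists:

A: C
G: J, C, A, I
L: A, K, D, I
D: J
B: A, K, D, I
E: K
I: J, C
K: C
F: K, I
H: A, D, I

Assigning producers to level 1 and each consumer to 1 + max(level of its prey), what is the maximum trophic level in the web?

3

Producers (level 1): J, C.
C → A → L gives L level 3.
No species has a prey at level 3, so no species reaches level 4.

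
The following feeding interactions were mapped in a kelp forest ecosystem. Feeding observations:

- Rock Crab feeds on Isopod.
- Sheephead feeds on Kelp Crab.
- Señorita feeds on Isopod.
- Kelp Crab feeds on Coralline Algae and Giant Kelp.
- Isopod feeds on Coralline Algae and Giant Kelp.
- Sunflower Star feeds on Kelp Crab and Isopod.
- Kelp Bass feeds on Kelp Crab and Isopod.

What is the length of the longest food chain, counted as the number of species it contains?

One longest chain: Coralline Algae → Kelp Crab → Sheephead.
It has 3 species and 2 links.

3 species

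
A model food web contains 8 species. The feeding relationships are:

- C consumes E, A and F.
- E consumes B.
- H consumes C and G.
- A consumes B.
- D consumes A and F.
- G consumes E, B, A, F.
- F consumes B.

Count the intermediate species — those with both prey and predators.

Intermediate species (has both prey and predators): F, A, E, C, G.
Count: 5.

5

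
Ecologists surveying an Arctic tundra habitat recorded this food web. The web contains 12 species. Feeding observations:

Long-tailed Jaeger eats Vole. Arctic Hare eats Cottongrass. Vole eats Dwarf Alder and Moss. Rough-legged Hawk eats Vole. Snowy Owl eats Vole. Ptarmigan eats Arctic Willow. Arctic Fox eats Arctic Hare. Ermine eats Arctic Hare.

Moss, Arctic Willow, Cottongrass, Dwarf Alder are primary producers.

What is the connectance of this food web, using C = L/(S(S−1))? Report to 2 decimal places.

The web has S = 12 species and L = 9 feeding links.
C = L / (S(S−1)) = 9 / 132 = 0.0682 ≈ 0.07.

C = 0.07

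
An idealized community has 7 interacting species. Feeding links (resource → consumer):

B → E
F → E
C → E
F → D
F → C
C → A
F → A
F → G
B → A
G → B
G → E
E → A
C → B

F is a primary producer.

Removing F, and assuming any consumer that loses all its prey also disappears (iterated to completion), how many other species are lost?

Remove F.
Round 1: D (all prey gone), C (all prey gone), G (all prey gone) → extinct.
Round 2: B (all prey gone) → extinct.
Round 3: E (all prey gone) → extinct.
Round 4: A (all prey gone) → extinct.
No further losses. Total secondary extinctions: 6.

6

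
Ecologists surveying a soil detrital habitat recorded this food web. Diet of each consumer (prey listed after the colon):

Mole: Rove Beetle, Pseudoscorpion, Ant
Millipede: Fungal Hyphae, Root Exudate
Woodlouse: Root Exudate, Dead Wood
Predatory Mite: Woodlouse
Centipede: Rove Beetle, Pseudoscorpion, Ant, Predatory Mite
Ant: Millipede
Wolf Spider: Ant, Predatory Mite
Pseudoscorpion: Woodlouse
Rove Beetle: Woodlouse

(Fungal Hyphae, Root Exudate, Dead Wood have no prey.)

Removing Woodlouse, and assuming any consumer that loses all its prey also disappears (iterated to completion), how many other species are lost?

3

Remove Woodlouse.
Round 1: Rove Beetle (all prey gone), Pseudoscorpion (all prey gone), Predatory Mite (all prey gone) → extinct.
No further losses. Total secondary extinctions: 3.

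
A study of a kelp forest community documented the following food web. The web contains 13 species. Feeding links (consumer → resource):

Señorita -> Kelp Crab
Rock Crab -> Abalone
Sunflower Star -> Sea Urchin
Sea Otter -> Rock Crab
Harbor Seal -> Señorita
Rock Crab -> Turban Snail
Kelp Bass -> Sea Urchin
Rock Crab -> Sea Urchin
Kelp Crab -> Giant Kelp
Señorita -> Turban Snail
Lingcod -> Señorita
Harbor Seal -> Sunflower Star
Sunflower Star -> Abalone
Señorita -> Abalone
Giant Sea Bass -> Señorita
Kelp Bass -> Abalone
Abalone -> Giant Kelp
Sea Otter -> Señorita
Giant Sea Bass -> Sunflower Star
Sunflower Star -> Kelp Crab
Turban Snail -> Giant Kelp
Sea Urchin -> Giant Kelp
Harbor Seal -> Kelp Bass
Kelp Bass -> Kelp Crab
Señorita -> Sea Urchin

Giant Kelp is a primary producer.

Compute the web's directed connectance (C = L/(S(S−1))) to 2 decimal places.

The web has S = 13 species and L = 25 feeding links.
C = L / (S(S−1)) = 25 / 156 = 0.1603 ≈ 0.16.

C = 0.16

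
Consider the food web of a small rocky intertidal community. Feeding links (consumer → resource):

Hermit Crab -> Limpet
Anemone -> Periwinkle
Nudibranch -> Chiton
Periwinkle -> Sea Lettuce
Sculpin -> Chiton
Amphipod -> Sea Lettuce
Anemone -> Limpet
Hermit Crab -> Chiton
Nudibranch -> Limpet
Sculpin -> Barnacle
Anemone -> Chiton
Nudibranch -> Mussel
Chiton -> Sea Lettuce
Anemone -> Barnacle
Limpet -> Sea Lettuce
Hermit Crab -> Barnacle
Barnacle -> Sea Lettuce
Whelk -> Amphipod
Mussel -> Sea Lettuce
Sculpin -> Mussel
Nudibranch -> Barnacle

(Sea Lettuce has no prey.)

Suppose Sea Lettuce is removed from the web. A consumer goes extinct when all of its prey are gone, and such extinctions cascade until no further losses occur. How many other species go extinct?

Remove Sea Lettuce.
Round 1: Mussel (all prey gone), Amphipod (all prey gone), Barnacle (all prey gone), Chiton (all prey gone), Periwinkle (all prey gone), Limpet (all prey gone) → extinct.
Round 2: Whelk (all prey gone), Anemone (all prey gone), Sculpin (all prey gone), Nudibranch (all prey gone), Hermit Crab (all prey gone) → extinct.
No further losses. Total secondary extinctions: 11.

11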